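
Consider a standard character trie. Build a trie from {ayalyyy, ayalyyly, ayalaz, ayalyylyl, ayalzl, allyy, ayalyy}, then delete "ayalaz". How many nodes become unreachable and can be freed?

A node on "ayalaz"'s path can go only if nothing else ends at it or branches off below it.
The suffix "az" (2 nodes) is used only by "ayalaz"; the node for "ayal" still has the child "y", so pruning stops there.
Nodes removed: 2

2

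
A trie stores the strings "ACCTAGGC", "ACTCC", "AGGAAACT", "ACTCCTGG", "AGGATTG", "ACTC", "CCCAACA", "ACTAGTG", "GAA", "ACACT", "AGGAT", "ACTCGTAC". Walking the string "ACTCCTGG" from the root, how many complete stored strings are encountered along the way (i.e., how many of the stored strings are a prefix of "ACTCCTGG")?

3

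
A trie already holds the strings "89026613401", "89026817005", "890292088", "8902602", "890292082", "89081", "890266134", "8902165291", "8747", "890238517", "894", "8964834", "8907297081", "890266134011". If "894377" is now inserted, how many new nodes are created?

3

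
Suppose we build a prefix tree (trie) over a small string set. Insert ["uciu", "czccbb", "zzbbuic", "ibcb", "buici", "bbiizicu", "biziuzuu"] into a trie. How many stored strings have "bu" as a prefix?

1

Traverse to the node for "bu", then collect every word in that subtree.
Words under "bu": buici
Count: 1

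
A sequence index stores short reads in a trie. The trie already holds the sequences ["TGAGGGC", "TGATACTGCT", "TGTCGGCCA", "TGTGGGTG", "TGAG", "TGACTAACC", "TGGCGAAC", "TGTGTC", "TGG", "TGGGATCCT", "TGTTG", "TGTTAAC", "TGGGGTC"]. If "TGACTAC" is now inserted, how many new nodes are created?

1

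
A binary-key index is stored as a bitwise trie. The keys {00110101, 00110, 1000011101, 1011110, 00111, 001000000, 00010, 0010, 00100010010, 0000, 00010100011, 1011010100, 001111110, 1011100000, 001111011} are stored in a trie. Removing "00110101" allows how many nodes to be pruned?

3

Walk "00110101" from the leaf back toward the root, removing each node that no remaining word uses.
The suffix "101" (3 nodes) is used only by "00110101"; "00110" is itself a stored word, so pruning stops there.
Nodes removed: 3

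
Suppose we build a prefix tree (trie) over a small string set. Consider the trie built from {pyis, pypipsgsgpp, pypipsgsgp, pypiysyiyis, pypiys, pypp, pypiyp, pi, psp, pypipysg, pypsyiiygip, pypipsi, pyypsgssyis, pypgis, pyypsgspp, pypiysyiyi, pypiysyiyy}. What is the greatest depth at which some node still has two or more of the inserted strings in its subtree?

The deepest shared node is where two words last agree before diverging.
e.g. "pypipsgsgp" and "pypipsgsgpp" share the prefix "pypipsgsgp" of length 10; no pair shares a longer one.
Longest shared-prefix length: 10

10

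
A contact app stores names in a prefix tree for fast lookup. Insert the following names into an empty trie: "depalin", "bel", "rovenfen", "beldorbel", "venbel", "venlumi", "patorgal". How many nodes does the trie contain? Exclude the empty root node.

42

Insert word by word; a character creates a node only if that edge doesn't already exist:
  "depalin" → 7 new (d, e, p, a, l, i, n)
  "bel" → 3 new (b, e, l)
  "rovenfen" → 8 new (r, o, v, e, n, f, e, n)
  "beldorbel" → prefix "bel" already present; 6 new (d, o, r, b, e, l)
  "venbel" → 6 new (v, e, n, b, e, l)
  "venlumi" → prefix "ven" already present; 4 new (l, u, m, i)
  "patorgal" → 8 new (p, a, t, o, r, g, a, l)
Total nodes = 7 + 3 + 8 + 6 + 6 + 4 + 8 = 42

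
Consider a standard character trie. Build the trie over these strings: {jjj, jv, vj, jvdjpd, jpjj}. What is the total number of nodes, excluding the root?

13

Count nodes per top-level branch (shared prefixes stored once):
  'j'-branch (jjj, jpjj, jv, jvdjpd): 11 nodes
  'v'-branch (vj): 2 nodes
Sum: 13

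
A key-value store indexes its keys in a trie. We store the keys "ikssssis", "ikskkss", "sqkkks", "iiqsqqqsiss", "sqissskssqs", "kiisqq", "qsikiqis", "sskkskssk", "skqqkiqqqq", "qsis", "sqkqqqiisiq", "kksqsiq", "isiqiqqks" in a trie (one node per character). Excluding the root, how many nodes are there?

91

For each word, the new-node count is its length minus the longest prefix already in the trie:
  "ikssssis" → 8 new (i, k, s, s, s, s, i, s)
  "ikskkss" → prefix "iks" already present; 4 new (k, k, s, s)
  "sqkkks" → 6 new (s, q, k, k, k, s)
  "iiqsqqqsiss" → prefix "i" already present; 10 new (i, q, s, q, q, q, s, i, s, s)
  "sqissskssqs" → prefix "sq" already present; 9 new (i, s, s, s, k, s, s, q, s)
  "kiisqq" → 6 new (k, i, i, s, q, q)
  "qsikiqis" → 8 new (q, s, i, k, i, q, i, s)
  "sskkskssk" → prefix "s" already present; 8 new (s, k, k, s, k, s, s, k)
  "skqqkiqqqq" → prefix "s" already present; 9 new (k, q, q, k, i, q, q, q, q)
  "qsis" → prefix "qsi" already present; 1 new (s)
  "sqkqqqiisiq" → prefix "sqk" already present; 8 new (q, q, q, i, i, s, i, q)
  "kksqsiq" → prefix "k" already present; 6 new (k, s, q, s, i, q)
  "isiqiqqks" → prefix "i" already present; 8 new (s, i, q, i, q, q, k, s)
Total nodes = 8 + 4 + 6 + 10 + 9 + 6 + 8 + 8 + 9 + 1 + 8 + 6 + 8 = 91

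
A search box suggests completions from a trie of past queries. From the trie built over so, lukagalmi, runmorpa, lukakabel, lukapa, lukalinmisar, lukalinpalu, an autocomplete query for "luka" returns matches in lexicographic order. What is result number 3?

Words with prefix "luka", in lexicographic order: "lukagalmi", "lukakabel", "lukalinmisar", "lukalinpalu", "lukapa"
The 3rd is lukalinmisar.

lukalinmisar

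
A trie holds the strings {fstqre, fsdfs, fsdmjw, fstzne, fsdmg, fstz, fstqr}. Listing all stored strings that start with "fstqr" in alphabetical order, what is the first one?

fstqr

Words with prefix "fstqr", in lexicographic order: "fstqr", "fstqre"
Position 1: fstqr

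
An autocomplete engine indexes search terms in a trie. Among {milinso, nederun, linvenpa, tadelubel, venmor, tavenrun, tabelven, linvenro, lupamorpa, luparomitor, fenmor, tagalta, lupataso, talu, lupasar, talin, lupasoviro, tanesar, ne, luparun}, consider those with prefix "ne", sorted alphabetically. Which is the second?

Filter for "ne…" and sort: "ne", "nederun"
The 2nd is nederun.

nederun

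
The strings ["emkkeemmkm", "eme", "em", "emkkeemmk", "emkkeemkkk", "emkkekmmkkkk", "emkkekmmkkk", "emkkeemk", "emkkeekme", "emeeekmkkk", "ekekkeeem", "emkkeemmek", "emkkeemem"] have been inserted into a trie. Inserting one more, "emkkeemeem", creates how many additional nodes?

"emkkeeme" is already a path in the trie; the remaining "em" must be added.
New nodes needed: |"emkkeemeem"| − 8 = 10 − 8 = 2.

2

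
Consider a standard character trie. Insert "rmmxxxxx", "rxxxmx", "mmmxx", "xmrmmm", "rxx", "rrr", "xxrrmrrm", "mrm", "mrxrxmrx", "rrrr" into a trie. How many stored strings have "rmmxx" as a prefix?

1

Traverse to the node for "rmmxx", then collect every word in that subtree.
Matches: "rmmxxxxx"
Count: 1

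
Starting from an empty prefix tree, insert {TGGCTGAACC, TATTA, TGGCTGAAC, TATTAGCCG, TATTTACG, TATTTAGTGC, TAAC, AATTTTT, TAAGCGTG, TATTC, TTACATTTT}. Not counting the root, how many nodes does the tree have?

49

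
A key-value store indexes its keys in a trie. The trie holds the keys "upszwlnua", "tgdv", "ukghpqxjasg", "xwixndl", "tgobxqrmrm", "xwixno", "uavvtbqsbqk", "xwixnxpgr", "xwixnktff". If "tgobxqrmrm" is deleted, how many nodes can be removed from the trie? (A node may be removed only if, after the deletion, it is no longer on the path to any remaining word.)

Walk "tgobxqrmrm" from the leaf back toward the root, removing each node that no remaining word uses.
The suffix "obxqrmrm" (8 nodes) is used only by "tgobxqrmrm"; the node for "tg" still has the child "d", so pruning stops there.
Nodes removed: 8

8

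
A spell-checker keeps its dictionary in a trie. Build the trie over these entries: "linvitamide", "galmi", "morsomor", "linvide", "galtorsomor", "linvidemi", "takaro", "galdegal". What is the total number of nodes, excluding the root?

Count nodes per top-level branch (shared prefixes stored once):
  'g'-branch (galdegal, galmi, galtorsomor): 18 nodes
  'l'-branch (linvide, linvidemi, linvitamide): 15 nodes
  'm'-branch (morsomor): 8 nodes
  't'-branch (takaro): 6 nodes
Sum: 47

47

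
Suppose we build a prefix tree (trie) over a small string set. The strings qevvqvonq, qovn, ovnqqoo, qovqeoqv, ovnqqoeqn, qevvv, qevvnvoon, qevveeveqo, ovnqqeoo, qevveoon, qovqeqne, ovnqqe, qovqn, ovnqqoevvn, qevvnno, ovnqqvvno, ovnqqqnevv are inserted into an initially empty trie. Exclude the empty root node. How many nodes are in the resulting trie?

63

Count nodes per top-level branch (shared prefixes stored once):
  'o'-branch (ovnqqe, ovnqqeoo, ovnqqoeqn, ovnqqoevvn, ovnqqoo, ovnqqqnevv, ovnqqvvno): 25 nodes
  'q'-branch (qevveeveqo, qevveoon, qevvnno, qevvnvoon, qevvqvonq, qevvv, qovn, qovqeoqv, qovqeqne, qovqn): 38 nodes
Sum: 63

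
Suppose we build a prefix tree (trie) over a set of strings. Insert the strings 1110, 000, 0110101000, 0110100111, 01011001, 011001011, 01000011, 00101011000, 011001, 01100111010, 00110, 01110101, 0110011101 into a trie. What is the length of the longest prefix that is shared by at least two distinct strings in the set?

10

Look for the deepest trie node that still has at least two words in its subtree.
"0110011101" and "01100111010" agree on "0110011101" (10 characters) before diverging; nothing deeper is shared.
Longest shared-prefix length: 10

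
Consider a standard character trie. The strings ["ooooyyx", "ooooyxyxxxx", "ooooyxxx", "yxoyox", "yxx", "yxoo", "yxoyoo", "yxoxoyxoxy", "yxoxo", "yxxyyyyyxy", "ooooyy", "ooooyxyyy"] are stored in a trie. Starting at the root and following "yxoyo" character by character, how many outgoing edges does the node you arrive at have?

Follow the path "yxoyo" to its node, then look at its outgoing edges.
Characters that immediately follow "yxoyo" among the stored strings: {o, x}.
That node has 2 child edges.

2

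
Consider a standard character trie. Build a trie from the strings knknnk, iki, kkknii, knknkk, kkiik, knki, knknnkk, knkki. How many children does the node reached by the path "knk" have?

3

Follow the path "knk" to its node, then look at its outgoing edges.
Distinct next characters after "knk": i, k, n.
That node has 3 child edges.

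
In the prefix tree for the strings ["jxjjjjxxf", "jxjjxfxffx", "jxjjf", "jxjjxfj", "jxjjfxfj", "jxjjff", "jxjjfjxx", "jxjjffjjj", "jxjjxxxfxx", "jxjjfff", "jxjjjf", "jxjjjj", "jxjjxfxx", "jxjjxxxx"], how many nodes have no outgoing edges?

A leaf is a node with no children — equivalently, the end of a word that is not a proper prefix of any other stored word.
Those words: "jxjjfff", "jxjjffjjj", "jxjjfjxx", "jxjjfxfj", "jxjjjf", "jxjjjjxxf", "jxjjxfj", "jxjjxfxffx", "jxjjxfxx", "jxjjxxxfxx", "jxjjxxxx"
Leaf count: 11

11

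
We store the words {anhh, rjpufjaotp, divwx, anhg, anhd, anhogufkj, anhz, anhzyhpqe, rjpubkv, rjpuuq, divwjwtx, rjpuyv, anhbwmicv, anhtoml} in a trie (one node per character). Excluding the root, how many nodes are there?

For each word, the new-node count is its length minus the longest prefix already in the trie:
  "anhh" → 4 new (a, n, h, h)
  "rjpufjaotp" → 10 new (r, j, p, u, f, j, a, o, t, p)
  "divwx" → 5 new (d, i, v, w, x)
  "anhg" → prefix "anh" already present; 1 new (g)
  "anhd" → prefix "anh" already present; 1 new (d)
  "anhogufkj" → prefix "anh" already present; 6 new (o, g, u, f, k, j)
  "anhz" → prefix "anh" already present; 1 new (z)
  "anhzyhpqe" → prefix "anhz" already present; 5 new (y, h, p, q, e)
  "rjpubkv" → prefix "rjpu" already present; 3 new (b, k, v)
  "rjpuuq" → prefix "rjpu" already present; 2 new (u, q)
  "divwjwtx" → prefix "divw" already present; 4 new (j, w, t, x)
  "rjpuyv" → prefix "rjpu" already present; 2 new (y, v)
  "anhbwmicv" → prefix "anh" already present; 6 new (b, w, m, i, c, v)
  "anhtoml" → prefix "anh" already present; 4 new (t, o, m, l)
Total nodes = 4 + 10 + 5 + 1 + 1 + 6 + 1 + 5 + 3 + 2 + 4 + 2 + 6 + 4 = 54

54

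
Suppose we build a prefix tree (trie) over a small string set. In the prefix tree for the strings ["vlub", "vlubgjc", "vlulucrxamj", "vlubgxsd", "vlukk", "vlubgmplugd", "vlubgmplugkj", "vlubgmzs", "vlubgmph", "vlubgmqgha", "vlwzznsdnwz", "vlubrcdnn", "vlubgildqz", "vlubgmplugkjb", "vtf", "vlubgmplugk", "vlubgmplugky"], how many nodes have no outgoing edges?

14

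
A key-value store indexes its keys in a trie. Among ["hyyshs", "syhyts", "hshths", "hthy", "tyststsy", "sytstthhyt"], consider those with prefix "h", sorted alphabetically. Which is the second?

hthy

Words with prefix "h", in lexicographic order: "hshths", "hthy", "hyyshs"
Position 2: hthy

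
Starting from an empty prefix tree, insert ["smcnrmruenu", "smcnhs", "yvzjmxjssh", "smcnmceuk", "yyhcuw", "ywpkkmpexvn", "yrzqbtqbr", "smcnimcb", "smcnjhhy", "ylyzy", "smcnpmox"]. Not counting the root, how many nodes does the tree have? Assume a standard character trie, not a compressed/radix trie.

Trace insertions, counting only characters that open a new branch:
  "smcnrmruenu" → 11 new (s, m, c, n, r, m, r, u, e, n, u)
  "smcnhs" → prefix "smcn" already present; 2 new (h, s)
  "yvzjmxjssh" → 10 new (y, v, z, j, m, x, j, s, s, h)
  "smcnmceuk" → prefix "smcn" already present; 5 new (m, c, e, u, k)
  "yyhcuw" → prefix "y" already present; 5 new (y, h, c, u, w)
  "ywpkkmpexvn" → prefix "y" already present; 10 new (w, p, k, k, m, p, e, x, v, n)
  "yrzqbtqbr" → prefix "y" already present; 8 new (r, z, q, b, t, q, b, r)
  "smcnimcb" → prefix "smcn" already present; 4 new (i, m, c, b)
  "smcnjhhy" → prefix "smcn" already present; 4 new (j, h, h, y)
  "ylyzy" → prefix "y" already present; 4 new (l, y, z, y)
  "smcnpmox" → prefix "smcn" already present; 4 new (p, m, o, x)
Total nodes = 11 + 2 + 10 + 5 + 5 + 10 + 8 + 4 + 4 + 4 + 4 = 67

67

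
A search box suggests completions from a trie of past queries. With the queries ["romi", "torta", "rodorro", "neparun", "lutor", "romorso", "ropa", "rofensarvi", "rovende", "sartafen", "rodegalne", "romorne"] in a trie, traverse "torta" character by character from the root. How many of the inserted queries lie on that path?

1

Walk "torta" from the root; an end-of-word marker is hit whenever a stored word is a prefix of "torta".
Prefixes of the query that are stored words: "torta"
Count: 1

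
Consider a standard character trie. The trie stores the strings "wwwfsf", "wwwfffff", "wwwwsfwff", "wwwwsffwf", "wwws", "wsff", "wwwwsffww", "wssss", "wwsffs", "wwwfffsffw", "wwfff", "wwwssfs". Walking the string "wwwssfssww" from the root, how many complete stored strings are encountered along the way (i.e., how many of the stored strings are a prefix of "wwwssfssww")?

Walk "wwwssfssww" from the root; an end-of-word marker is hit whenever a stored word is a prefix of "wwwssfssww".
Prefixes of the query that are stored words: "wwws", "wwwssfs"
Count: 2

2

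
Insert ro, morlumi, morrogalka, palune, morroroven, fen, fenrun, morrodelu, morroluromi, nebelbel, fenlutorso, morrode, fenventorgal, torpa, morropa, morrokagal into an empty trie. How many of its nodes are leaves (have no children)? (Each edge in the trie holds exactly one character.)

14

Leaves are exactly the stored words that no other stored word extends.
Those words: "fenlutorso", "fenrun", "fenventorgal", "morlumi", "morrodelu", "morrogalka", "morrokagal", "morroluromi", "morropa", "morroroven", "nebelbel", "palune", "ro", "torpa"
Leaf count: 14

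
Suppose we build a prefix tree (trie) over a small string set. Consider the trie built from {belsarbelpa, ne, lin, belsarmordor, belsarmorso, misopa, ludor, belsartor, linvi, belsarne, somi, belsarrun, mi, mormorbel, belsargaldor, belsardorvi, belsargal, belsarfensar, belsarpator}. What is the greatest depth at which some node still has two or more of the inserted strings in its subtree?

Equivalently: take the maximum, over all pairs, of their longest common prefix length.
"belsargal" and "belsargaldor" agree on "belsargal" (9 characters) before diverging; nothing deeper is shared.
Longest shared-prefix length: 9

9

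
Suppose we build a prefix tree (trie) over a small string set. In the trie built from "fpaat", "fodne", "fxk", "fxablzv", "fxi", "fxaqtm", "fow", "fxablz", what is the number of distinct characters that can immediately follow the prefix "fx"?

Walk "fx" from the root, arriving at one node.
Characters that immediately follow "fx" among the stored strings: {a, i, k}.
That node has 3 child edges.

3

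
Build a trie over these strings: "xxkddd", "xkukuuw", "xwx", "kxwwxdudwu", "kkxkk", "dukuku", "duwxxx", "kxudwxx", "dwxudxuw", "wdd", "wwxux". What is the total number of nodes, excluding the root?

Count nodes per top-level branch (shared prefixes stored once):
  'd'-branch (dukuku, duwxxx, dwxudxuw): 17 nodes
  'k'-branch (kkxkk, kxudwxx, kxwwxdudwu): 19 nodes
  'w'-branch (wdd, wwxux): 7 nodes
  'x'-branch (xkukuuw, xwx, xxkddd): 14 nodes
Sum: 57

57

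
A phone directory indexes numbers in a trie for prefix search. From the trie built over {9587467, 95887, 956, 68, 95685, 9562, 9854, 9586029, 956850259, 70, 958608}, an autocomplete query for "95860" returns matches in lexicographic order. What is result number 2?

958608

DFS of the "95860" subtree visits, in order: "9586029", "958608"
Position 2: 958608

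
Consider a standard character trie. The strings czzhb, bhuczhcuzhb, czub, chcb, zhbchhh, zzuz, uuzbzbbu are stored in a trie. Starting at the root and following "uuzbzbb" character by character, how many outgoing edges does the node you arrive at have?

Follow the path "uuzbzbb" to its node, then look at its outgoing edges.
Characters that immediately follow "uuzbzbb" among the stored strings: {u}.
That node has 1 child edge.

1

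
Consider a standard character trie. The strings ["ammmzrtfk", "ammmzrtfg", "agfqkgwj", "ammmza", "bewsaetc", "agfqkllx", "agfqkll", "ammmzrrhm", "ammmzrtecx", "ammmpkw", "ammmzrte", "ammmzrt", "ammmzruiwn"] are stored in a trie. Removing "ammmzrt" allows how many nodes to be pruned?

Walk "ammmzrt" from the leaf back toward the root, removing each node that no remaining word uses.
Every node on "ammmzrt" is still needed (e.g. by "ammmzrtfk"), so nothing is freed.
Nodes removed: 0

0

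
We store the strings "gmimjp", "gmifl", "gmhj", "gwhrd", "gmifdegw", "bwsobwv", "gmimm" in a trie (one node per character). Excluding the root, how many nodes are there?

26

Trie structure (* marks end of a word):
(root)
├─ b
│  └─ w
│     └─ s
│        └─ o
│           └─ b
│              └─ w
│                 └─ v *
└─ g
   ├─ m
   │  ├─ h
   │  │  └─ j *
   │  └─ i
   │     ├─ f
   │     │  ├─ d
   │     │  │  └─ e
   │     │  │     └─ g
   │     │  │        └─ w *
   │     │  └─ l *
   │     └─ m
   │        ├─ j
   │        │  └─ p *
   │        └─ m *
   └─ w
      └─ h
         └─ r
            └─ d *
Counting every labelled node above: 26.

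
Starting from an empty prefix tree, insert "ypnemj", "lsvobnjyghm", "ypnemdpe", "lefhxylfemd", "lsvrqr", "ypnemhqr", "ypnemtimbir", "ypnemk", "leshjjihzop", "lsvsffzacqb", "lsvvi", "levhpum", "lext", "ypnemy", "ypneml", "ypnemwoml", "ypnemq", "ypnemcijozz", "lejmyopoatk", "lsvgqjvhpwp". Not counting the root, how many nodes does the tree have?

For each word, the new-node count is its length minus the longest prefix already in the trie:
  "ypnemj" → 6 new (y, p, n, e, m, j)
  "lsvobnjyghm" → 11 new (l, s, v, o, b, n, j, y, g, h, m)
  "ypnemdpe" → prefix "ypnem" already present; 3 new (d, p, e)
  "lefhxylfemd" → prefix "l" already present; 10 new (e, f, h, x, y, l, f, e, m, d)
  "lsvrqr" → prefix "lsv" already present; 3 new (r, q, r)
  "ypnemhqr" → prefix "ypnem" already present; 3 new (h, q, r)
  "ypnemtimbir" → prefix "ypnem" already present; 6 new (t, i, m, b, i, r)
  "ypnemk" → prefix "ypnem" already present; 1 new (k)
  "leshjjihzop" → prefix "le" already present; 9 new (s, h, j, j, i, h, z, o, p)
  "lsvsffzacqb" → prefix "lsv" already present; 8 new (s, f, f, z, a, c, q, b)
  "lsvvi" → prefix "lsv" already present; 2 new (v, i)
  "levhpum" → prefix "le" already present; 5 new (v, h, p, u, m)
  "lext" → prefix "le" already present; 2 new (x, t)
  "ypnemy" → prefix "ypnem" already present; 1 new (y)
  "ypneml" → prefix "ypnem" already present; 1 new (l)
  "ypnemwoml" → prefix "ypnem" already present; 4 new (w, o, m, l)
  "ypnemq" → prefix "ypnem" already present; 1 new (q)
  "ypnemcijozz" → prefix "ypnem" already present; 6 new (c, i, j, o, z, z)
  "lejmyopoatk" → prefix "le" already present; 9 new (j, m, y, o, p, o, a, t, k)
  "lsvgqjvhpwp" → prefix "lsv" already present; 8 new (g, q, j, v, h, p, w, p)
Total nodes = 6 + 11 + 3 + 10 + 3 + 3 + 6 + 1 + 9 + 8 + 2 + 5 + 2 + 1 + 1 + 4 + 1 + 6 + 9 + 8 = 99

99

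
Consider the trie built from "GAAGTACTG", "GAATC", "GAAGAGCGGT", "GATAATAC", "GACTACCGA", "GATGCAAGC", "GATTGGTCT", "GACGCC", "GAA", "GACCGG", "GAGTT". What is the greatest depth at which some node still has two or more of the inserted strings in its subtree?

4

Look for the deepest trie node that still has at least two words in its subtree.
"GAAGAGCGGT" and "GAAGTACTG" agree on "GAAG" (4 characters) before diverging; nothing deeper is shared.
Longest shared-prefix length: 4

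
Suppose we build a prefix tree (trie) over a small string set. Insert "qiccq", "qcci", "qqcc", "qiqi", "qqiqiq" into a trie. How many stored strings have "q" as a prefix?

5

Filter for entries beginning with "q":
Words under "q": qcci, qiccq, qiqi, qqcc, qqiqiq
Count: 5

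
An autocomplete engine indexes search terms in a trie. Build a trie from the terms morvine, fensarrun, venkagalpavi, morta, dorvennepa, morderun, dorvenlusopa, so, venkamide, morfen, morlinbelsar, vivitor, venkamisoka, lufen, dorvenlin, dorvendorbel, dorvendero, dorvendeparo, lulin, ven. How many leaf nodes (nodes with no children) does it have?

Leaves are exactly the stored words that no other stored word extends.
Those words: "dorvendeparo", "dorvendero", "dorvendorbel", "dorvenlin", "dorvenlusopa", "dorvennepa", "fensarrun", "lufen", "lulin", "morderun", "morfen", "morlinbelsar", "morta", "morvine", "so", "venkagalpavi", "venkamide", "venkamisoka", "vivitor"
Leaf count: 19

19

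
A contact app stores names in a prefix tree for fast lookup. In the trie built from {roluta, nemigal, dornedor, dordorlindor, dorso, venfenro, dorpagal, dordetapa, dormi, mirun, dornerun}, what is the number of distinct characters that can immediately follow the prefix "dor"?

Follow the path "dor" to its node, then look at its outgoing edges.
Distinct next characters after "dor": d, m, n, p, s.
That node has 5 child edges.

5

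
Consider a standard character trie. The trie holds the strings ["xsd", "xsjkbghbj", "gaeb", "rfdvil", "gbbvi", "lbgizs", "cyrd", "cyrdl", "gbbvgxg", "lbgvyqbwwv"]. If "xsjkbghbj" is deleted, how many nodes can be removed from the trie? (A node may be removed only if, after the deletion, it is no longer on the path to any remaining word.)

A node on "xsjkbghbj"'s path can go only if nothing else ends at it or branches off below it.
The suffix "jkbghbj" (7 nodes) is used only by "xsjkbghbj"; the node for "xs" still has the child "d", so pruning stops there.
Nodes removed: 7

7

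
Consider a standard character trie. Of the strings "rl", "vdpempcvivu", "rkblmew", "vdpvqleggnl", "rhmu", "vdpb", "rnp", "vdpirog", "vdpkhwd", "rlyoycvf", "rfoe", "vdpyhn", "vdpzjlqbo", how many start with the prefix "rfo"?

1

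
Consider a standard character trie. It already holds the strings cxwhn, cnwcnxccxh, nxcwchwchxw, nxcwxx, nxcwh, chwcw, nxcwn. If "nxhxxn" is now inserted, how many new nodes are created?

4

Walking "nxhxxn" from the root, the first 2 characters ("nx") follow existing edges; "h" is the first miss.
So 6 − 2 = 4 new nodes.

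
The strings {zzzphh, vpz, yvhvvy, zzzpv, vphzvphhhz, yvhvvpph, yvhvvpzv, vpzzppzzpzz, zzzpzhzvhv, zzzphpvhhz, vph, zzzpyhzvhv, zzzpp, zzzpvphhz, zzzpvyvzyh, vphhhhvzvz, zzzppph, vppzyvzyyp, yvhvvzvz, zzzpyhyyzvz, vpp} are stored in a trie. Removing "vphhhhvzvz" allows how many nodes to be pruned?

7

Walk "vphhhhvzvz" from the leaf back toward the root, removing each node that no remaining word uses.
The suffix "hhhvzvz" (7 nodes) is used only by "vphhhhvzvz"; the node for "vph" still has the child "z", so pruning stops there.
Nodes removed: 7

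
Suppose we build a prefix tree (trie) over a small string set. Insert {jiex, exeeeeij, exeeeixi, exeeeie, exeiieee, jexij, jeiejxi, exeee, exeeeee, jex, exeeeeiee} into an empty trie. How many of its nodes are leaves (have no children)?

9

A leaf is a node with no children — equivalently, the end of a word that is not a proper prefix of any other stored word.
Those words: "exeeeee", "exeeeeiee", "exeeeeij", "exeeeie", "exeeeixi", "exeiieee", "jeiejxi", "jexij", "jiex"
Leaf count: 9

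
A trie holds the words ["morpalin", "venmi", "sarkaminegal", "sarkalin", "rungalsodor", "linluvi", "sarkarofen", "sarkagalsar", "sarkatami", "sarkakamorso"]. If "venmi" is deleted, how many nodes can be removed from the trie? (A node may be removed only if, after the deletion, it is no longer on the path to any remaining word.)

Walk "venmi" from the leaf back toward the root, removing each node that no remaining word uses.
No other word shares any prefix with "venmi", so all 5 of its nodes go.
Nodes removed: 5

5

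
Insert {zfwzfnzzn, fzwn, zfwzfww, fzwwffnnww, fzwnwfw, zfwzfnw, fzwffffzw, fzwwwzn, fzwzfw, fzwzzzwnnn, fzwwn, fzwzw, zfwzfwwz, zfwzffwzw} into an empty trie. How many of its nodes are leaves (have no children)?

Leaves are exactly the stored words that no other stored word extends.
Those words: "fzwffffzw", "fzwnwfw", "fzwwffnnww", "fzwwn", "fzwwwzn", "fzwzfw", "fzwzw", "fzwzzzwnnn", "zfwzffwzw", "zfwzfnw", "zfwzfnzzn", "zfwzfwwz"
Leaf count: 12

12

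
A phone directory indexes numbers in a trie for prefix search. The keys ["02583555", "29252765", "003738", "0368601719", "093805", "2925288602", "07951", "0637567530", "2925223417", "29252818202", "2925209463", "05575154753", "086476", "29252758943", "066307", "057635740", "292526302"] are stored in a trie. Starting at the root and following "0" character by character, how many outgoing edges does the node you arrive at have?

The children of the "0" node are the distinct next characters among strings starting with "0".
Distinct next characters after "0": 0, 2, 3, 5, 6, 7, 8, 9.
That node has 8 child edges.

8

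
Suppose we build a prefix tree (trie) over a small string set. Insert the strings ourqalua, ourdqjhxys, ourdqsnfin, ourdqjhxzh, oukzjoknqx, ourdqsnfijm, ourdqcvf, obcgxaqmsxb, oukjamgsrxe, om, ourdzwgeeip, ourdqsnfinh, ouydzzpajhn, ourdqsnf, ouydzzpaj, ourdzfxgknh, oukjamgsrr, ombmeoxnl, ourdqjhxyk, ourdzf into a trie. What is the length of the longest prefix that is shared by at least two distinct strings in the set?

The deepest shared node is where two words last agree before diverging.
e.g. "ourdqsnfin" and "ourdqsnfinh" share the prefix "ourdqsnfin" of length 10; no pair shares a longer one.
Longest shared-prefix length: 10

10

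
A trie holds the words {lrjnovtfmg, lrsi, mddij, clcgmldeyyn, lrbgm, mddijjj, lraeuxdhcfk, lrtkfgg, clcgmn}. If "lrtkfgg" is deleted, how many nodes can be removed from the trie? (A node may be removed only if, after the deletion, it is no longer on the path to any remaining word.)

5

After clearing the end-marker at "lrtkfgg", prune upward until reaching a node still needed by another word.
The suffix "tkfgg" (5 nodes) is used only by "lrtkfgg"; the node for "lr" still has the child "j", so pruning stops there.
Nodes removed: 5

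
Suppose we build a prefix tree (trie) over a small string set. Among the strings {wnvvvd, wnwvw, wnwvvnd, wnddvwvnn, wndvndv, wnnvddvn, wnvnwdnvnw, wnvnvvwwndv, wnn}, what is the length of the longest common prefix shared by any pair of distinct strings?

4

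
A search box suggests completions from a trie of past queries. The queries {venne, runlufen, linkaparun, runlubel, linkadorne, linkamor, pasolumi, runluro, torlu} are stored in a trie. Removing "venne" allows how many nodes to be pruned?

5

A node on "venne"'s path can go only if nothing else ends at it or branches off below it.
No other word shares any prefix with "venne", so all 5 of its nodes go.
Nodes removed: 5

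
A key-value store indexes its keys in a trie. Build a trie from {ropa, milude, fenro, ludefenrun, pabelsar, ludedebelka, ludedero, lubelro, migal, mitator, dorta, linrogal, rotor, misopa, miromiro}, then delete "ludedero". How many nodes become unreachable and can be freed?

2

After clearing the end-marker at "ludedero", prune upward until reaching a node still needed by another word.
The suffix "ro" (2 nodes) is used only by "ludedero"; the node for "ludede" still has the child "b", so pruning stops there.
Nodes removed: 2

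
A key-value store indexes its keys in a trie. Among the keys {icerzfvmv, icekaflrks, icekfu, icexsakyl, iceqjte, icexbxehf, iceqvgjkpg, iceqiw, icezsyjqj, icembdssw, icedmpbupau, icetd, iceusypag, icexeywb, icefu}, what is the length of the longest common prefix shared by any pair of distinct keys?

4

The deepest shared node is where two words last agree before diverging.
"icekaflrks" and "icekfu" agree on "icek" (4 characters) before diverging; nothing deeper is shared.
Longest shared-prefix length: 4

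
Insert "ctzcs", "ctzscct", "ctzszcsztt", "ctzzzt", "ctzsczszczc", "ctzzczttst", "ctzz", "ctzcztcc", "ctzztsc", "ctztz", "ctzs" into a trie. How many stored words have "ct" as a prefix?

11

Filter for entries beginning with "ct":
Matches: "ctzcs", "ctzcztcc", "ctzs", "ctzscct", "ctzsczszczc", "ctzszcsztt", "ctztz", "ctzz", "ctzzczttst", "ctzztsc", "ctzzzt"
Count: 11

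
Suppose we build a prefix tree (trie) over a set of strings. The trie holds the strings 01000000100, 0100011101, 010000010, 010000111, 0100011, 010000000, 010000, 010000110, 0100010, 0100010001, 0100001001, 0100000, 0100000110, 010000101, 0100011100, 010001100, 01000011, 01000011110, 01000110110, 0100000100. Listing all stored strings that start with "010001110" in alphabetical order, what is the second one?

0100011101

Words with prefix "010001110", in lexicographic order: "0100011100", "0100011101"
The 2nd is 0100011101.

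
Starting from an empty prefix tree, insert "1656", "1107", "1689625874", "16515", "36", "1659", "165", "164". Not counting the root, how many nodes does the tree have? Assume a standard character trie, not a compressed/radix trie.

Insert word by word; a character creates a node only if that edge doesn't already exist:
  "1656" → 4 new (1, 6, 5, 6)
  "1107" → prefix "1" already present; 3 new (1, 0, 7)
  "1689625874" → prefix "16" already present; 8 new (8, 9, 6, 2, 5, 8, 7, 4)
  "16515" → prefix "165" already present; 2 new (1, 5)
  "36" → 2 new (3, 6)
  "1659" → prefix "165" already present; 1 new (9)
  "165" → prefix "165" already present; 0 new (none)
  "164" → prefix "16" already present; 1 new (4)
Total nodes = 4 + 3 + 8 + 2 + 2 + 1 + 0 + 1 = 21

21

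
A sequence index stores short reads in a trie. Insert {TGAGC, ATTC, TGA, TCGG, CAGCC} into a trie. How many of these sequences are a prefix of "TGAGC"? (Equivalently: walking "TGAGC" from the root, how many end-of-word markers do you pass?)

Walk "TGAGC" from the root; an end-of-word marker is hit whenever a stored word is a prefix of "TGAGC".
Prefixes of the query that are stored words: "TGA", "TGAGC"
Count: 2

2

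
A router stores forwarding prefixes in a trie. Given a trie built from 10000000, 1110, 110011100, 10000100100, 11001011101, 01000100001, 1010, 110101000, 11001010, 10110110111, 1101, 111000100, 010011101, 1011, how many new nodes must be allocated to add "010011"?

"010011" is already a full path in the trie; only an end-marker is added.
No new nodes are needed: 0.

0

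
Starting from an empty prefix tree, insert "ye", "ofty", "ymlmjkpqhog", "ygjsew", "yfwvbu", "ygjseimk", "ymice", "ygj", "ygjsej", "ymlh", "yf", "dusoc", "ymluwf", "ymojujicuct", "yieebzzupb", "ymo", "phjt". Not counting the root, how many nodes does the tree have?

64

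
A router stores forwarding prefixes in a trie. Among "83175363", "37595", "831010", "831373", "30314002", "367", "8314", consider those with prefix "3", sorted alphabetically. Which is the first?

DFS of the "3" subtree visits, in order: "30314002", "367", "37595"
Position 1: 30314002

30314002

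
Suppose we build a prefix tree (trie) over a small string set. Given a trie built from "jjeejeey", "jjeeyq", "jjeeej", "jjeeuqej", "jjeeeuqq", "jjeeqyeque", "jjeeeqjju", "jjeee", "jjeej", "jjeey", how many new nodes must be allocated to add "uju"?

3

"uju" shares no prefix with any stored word, so all 3 characters open new nodes.
3 − 0 = 3 new nodes.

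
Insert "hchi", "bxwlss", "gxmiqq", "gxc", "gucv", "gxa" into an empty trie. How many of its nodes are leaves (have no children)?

Leaves are exactly the stored words that no other stored word extends.
Those words: "bxwlss", "gucv", "gxa", "gxc", "gxmiqq", "hchi"
Leaf count: 6

6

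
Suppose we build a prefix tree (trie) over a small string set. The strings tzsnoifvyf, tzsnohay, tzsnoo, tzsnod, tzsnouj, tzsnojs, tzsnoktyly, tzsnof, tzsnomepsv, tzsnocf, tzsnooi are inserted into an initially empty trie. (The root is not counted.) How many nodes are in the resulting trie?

33

For each word, the new-node count is its length minus the longest prefix already in the trie:
  "tzsnoifvyf" → 10 new (t, z, s, n, o, i, f, v, y, f)
  "tzsnohay" → prefix "tzsno" already present; 3 new (h, a, y)
  "tzsnoo" → prefix "tzsno" already present; 1 new (o)
  "tzsnod" → prefix "tzsno" already present; 1 new (d)
  "tzsnouj" → prefix "tzsno" already present; 2 new (u, j)
  "tzsnojs" → prefix "tzsno" already present; 2 new (j, s)
  "tzsnoktyly" → prefix "tzsno" already present; 5 new (k, t, y, l, y)
  "tzsnof" → prefix "tzsno" already present; 1 new (f)
  "tzsnomepsv" → prefix "tzsno" already present; 5 new (m, e, p, s, v)
  "tzsnocf" → prefix "tzsno" already present; 2 new (c, f)
  "tzsnooi" → prefix "tzsnoo" already present; 1 new (i)
Total nodes = 10 + 3 + 1 + 1 + 2 + 2 + 5 + 1 + 5 + 2 + 1 = 33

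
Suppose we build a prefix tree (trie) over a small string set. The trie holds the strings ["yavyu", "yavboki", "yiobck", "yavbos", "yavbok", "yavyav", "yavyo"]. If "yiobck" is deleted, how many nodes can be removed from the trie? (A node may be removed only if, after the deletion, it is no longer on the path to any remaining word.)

5

A node on "yiobck"'s path can go only if nothing else ends at it or branches off below it.
The suffix "iobck" (5 nodes) is used only by "yiobck"; the node for "y" still has the child "a", so pruning stops there.
Nodes removed: 5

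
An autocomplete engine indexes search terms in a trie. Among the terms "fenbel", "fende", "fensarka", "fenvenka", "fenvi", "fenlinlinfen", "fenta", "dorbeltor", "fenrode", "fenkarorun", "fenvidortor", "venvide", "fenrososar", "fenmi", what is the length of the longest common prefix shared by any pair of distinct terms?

Equivalently: take the maximum, over all pairs, of their longest common prefix length.
"fenrode" and "fenrososar" agree on "fenro" (5 characters) before diverging; nothing deeper is shared.
Longest shared-prefix length: 5

5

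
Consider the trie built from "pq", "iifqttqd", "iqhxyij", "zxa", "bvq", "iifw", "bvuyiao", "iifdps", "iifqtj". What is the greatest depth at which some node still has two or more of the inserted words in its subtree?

Equivalently: take the maximum, over all pairs, of their longest common prefix length.
"iifqtj" and "iifqttqd" agree on "iifqt" (5 characters) before diverging; nothing deeper is shared.
Longest shared-prefix length: 5

5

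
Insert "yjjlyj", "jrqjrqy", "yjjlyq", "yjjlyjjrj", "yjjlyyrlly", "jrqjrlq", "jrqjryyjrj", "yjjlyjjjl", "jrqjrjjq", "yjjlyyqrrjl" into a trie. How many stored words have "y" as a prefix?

6

Traverse to the node for "y", then collect every word in that subtree.
Matches: "yjjlyj", "yjjlyjjjl", "yjjlyjjrj", "yjjlyq", "yjjlyyqrrjl", "yjjlyyrlly"
Count: 6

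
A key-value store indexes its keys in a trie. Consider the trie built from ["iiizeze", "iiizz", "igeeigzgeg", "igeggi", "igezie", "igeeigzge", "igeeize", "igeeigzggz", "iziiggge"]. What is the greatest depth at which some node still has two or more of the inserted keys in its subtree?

9

Equivalently: take the maximum, over all pairs, of their longest common prefix length.
e.g. "igeeigzge" and "igeeigzgeg" share the prefix "igeeigzge" of length 9; no pair shares a longer one.
Longest shared-prefix length: 9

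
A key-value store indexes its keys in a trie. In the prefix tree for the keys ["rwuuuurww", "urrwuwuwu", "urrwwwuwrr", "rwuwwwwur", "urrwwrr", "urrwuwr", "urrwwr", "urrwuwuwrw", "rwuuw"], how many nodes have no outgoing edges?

8

Leaves are exactly the stored words that no other stored word extends.
Those words: "rwuuuurww", "rwuuw", "rwuwwwwur", "urrwuwr", "urrwuwuwrw", "urrwuwuwu", "urrwwrr", "urrwwwuwrr"
Leaf count: 8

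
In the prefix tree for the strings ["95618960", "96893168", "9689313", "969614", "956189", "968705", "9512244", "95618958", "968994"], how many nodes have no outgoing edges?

8

Leaves are exactly the stored words that no other stored word extends.
Those words: "9512244", "95618958", "95618960", "968705", "9689313", "96893168", "968994", "969614"
Leaf count: 8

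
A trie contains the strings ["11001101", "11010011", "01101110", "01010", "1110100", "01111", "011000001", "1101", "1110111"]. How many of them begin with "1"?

5

Traverse to the node for "1", then collect every word in that subtree.
Words under "1": 11001101, 1101, 11010011, 1110100, 1110111
Count: 5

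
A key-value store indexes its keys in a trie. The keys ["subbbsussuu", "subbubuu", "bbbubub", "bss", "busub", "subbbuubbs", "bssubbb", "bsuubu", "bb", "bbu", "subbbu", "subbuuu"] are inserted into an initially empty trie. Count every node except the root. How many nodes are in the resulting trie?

44

For each word, the new-node count is its length minus the longest prefix already in the trie:
  "subbbsussuu" → 11 new (s, u, b, b, b, s, u, s, s, u, u)
  "subbubuu" → prefix "subb" already present; 4 new (u, b, u, u)
  "bbbubub" → 7 new (b, b, b, u, b, u, b)
  "bss" → prefix "b" already present; 2 new (s, s)
  "busub" → prefix "b" already present; 4 new (u, s, u, b)
  "subbbuubbs" → prefix "subbb" already present; 5 new (u, u, b, b, s)
  "bssubbb" → prefix "bss" already present; 4 new (u, b, b, b)
  "bsuubu" → prefix "bs" already present; 4 new (u, u, b, u)
  "bb" → prefix "bb" already present; 0 new (none)
  "bbu" → prefix "bb" already present; 1 new (u)
  "subbbu" → prefix "subbbu" already present; 0 new (none)
  "subbuuu" → prefix "subbu" already present; 2 new (u, u)
Total nodes = 11 + 4 + 7 + 2 + 4 + 5 + 4 + 4 + 0 + 1 + 0 + 2 = 44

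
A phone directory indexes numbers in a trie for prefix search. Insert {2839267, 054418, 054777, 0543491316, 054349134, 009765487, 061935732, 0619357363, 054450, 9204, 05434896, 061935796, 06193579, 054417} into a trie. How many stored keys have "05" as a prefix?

7

Walk to "05"; the words in its subtree are exactly those with that prefix.
Words under "05": 05434896, 0543491316, 054349134, 054417, 054418, 054450, 054777
Count: 7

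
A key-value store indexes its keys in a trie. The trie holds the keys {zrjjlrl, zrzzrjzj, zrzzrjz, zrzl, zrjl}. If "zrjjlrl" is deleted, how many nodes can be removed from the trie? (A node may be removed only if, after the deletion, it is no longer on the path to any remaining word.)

After clearing the end-marker at "zrjjlrl", prune upward until reaching a node still needed by another word.
The suffix "jlrl" (4 nodes) is used only by "zrjjlrl"; the node for "zrj" still has the child "l", so pruning stops there.
Nodes removed: 4

4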